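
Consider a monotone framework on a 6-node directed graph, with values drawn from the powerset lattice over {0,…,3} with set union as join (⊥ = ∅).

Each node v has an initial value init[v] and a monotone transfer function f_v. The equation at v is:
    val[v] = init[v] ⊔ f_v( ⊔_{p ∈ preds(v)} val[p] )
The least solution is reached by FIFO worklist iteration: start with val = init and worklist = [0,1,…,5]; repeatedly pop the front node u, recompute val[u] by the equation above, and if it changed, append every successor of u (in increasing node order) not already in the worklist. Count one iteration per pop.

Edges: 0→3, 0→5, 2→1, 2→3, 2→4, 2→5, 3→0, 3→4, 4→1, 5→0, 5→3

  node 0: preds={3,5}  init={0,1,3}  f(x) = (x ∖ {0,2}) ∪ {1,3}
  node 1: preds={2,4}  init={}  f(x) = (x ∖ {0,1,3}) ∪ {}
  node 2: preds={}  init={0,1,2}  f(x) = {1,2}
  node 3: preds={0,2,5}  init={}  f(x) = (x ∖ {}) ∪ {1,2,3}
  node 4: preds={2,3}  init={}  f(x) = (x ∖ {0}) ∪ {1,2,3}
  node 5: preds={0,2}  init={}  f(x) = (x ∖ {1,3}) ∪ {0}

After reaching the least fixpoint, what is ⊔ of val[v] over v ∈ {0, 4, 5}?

Iteration log — 9 steps:
  step 1. node 0  ⊔preds={}  new={0,1,3}  stable
  step 2. node 1  ⊔preds={0,1,2}  new={2}  old={}  +wl: 
  step 3. node 2  ⊔preds={}  new={0,1,2}  stable
  step 4. node 3  ⊔preds={0,1,2,3}  new={0,1,2,3}  old={}  +wl: 0
  step 5. node 4  ⊔preds={0,1,2,3}  new={1,2,3}  old={}  +wl: 1
  step 6. node 5  ⊔preds={0,1,2,3}  new={0,2}  old={}  +wl: 3
  step 7. node 0  ⊔preds={0,1,2,3}  new={0,1,3}  stable
  step 8. node 1  ⊔preds={0,1,2,3}  new={2}  stable
  step 9. node 3  ⊔preds={0,1,2,3}  new={0,1,2,3}  stable

Least fixpoint reached:
  node 0: {0,1,3}
  node 1: {2}
  node 2: {0,1,2}
  node 3: {0,1,2,3}
  node 4: {1,2,3}
  node 5: {0,2}

{0,1,2,3}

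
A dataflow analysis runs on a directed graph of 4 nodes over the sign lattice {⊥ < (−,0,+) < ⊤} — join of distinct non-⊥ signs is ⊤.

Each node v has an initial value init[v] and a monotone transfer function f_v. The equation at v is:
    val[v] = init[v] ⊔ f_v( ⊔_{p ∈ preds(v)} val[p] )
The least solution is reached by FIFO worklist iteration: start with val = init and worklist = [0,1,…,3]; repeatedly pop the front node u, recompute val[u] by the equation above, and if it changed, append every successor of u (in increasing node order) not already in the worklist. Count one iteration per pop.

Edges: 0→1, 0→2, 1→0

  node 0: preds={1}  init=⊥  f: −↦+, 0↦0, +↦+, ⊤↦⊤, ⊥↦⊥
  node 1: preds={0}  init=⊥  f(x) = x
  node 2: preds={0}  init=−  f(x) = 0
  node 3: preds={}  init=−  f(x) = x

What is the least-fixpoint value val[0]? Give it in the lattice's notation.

Trace (4 dequeues):
  [1] u=0 | in ⊥ | out ⊥ | ==
  [2] u=1 | in ⊥ | out ⊥ | ==
  [3] u=2 | in ⊥ | out ⊤ | prev − | push {}
  [4] u=3 | in ⊥ | out − | ==

Converged values:
  [0] ⊥
  [1] ⊥
  [2] ⊤
  [3] −

⊥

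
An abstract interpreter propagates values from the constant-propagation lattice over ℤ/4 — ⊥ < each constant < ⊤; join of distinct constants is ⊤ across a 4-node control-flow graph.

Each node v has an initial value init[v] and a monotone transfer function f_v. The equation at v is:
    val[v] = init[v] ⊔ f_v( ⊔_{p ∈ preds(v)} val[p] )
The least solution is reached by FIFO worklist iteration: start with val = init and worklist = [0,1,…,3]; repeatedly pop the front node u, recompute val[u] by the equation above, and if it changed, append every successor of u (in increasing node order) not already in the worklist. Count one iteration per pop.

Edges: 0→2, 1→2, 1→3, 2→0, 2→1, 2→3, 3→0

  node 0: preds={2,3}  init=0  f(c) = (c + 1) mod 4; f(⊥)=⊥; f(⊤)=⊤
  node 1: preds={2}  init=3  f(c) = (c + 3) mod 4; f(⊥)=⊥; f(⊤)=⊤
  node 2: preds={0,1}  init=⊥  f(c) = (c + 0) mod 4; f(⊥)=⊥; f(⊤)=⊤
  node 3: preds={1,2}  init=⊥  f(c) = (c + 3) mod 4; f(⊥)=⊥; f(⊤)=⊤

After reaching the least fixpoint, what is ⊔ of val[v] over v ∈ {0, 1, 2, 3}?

⊤

Iteration log — 8 steps:
  step 1. node 0  ⊔preds=⊥  new=0  stable
  step 2. node 1  ⊔preds=⊥  new=3  stable
  step 3. node 2  ⊔preds=⊤  new=⊤  old=⊥  +wl: 0,1
  step 4. node 3  ⊔preds=⊤  new=⊤  old=⊥  +wl: 
  step 5. node 0  ⊔preds=⊤  new=⊤  old=0  +wl: 2
  step 6. node 1  ⊔preds=⊤  new=⊤  old=3  +wl: 3
  step 7. node 2  ⊔preds=⊤  new=⊤  stable
  step 8. node 3  ⊔preds=⊤  new=⊤  stable

Least fixpoint reached:
  node 0: ⊤
  node 1: ⊤
  node 2: ⊤
  node 3: ⊤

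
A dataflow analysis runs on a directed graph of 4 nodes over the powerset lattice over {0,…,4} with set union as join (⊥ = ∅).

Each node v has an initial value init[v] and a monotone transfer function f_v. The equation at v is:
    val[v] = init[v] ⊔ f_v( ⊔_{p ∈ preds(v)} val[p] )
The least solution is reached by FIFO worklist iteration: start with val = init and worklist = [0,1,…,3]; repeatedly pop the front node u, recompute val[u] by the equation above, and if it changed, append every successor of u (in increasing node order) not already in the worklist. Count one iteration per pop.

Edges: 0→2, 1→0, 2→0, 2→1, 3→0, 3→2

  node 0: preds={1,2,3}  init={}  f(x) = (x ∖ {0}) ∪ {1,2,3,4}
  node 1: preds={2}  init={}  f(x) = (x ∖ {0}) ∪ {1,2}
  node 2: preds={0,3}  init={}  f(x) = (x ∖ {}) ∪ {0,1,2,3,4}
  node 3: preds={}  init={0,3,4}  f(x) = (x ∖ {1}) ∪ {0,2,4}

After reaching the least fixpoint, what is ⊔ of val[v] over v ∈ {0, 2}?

{0,1,2,3,4}

Iteration log — 8 steps:
  step 1. node 0  ⊔preds={0,3,4}  new={1,2,3,4}  old={}  +wl: 
  step 2. node 1  ⊔preds={}  new={1,2}  old={}  +wl: 0
  step 3. node 2  ⊔preds={0,1,2,3,4}  new={0,1,2,3,4}  old={}  +wl: 1
  step 4. node 3  ⊔preds={}  new={0,2,3,4}  old={0,3,4}  +wl: 2
  step 5. node 0  ⊔preds={0,1,2,3,4}  new={1,2,3,4}  stable
  step 6. node 1  ⊔preds={0,1,2,3,4}  new={1,2,3,4}  old={1,2}  +wl: 0
  step 7. node 2  ⊔preds={0,1,2,3,4}  new={0,1,2,3,4}  stable
  step 8. node 0  ⊔preds={0,1,2,3,4}  new={1,2,3,4}  stable

Least fixpoint reached:
  node 0: {1,2,3,4}
  node 1: {1,2,3,4}
  node 2: {0,1,2,3,4}
  node 3: {0,2,3,4}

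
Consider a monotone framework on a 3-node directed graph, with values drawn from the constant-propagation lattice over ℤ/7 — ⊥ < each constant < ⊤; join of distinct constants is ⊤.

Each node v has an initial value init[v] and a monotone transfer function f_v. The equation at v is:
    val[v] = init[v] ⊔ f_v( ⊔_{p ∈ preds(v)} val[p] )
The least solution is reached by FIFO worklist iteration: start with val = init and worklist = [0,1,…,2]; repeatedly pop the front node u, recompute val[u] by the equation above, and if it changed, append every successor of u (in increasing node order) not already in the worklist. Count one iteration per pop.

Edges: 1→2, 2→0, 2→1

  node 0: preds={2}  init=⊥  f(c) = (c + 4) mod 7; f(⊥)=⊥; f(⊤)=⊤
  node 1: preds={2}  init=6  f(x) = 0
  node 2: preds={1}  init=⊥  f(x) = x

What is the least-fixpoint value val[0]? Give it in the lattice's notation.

⊤

Iteration log — 5 steps:
  step 1. node 0  ⊔preds=⊥  new=⊥  stable
  step 2. node 1  ⊔preds=⊥  new=⊤  old=6  +wl: 
  step 3. node 2  ⊔preds=⊤  new=⊤  old=⊥  +wl: 0,1
  step 4. node 0  ⊔preds=⊤  new=⊤  old=⊥  +wl: 
  step 5. node 1  ⊔preds=⊤  new=⊤  stable

Least fixpoint reached:
  node 0: ⊤
  node 1: ⊤
  node 2: ⊤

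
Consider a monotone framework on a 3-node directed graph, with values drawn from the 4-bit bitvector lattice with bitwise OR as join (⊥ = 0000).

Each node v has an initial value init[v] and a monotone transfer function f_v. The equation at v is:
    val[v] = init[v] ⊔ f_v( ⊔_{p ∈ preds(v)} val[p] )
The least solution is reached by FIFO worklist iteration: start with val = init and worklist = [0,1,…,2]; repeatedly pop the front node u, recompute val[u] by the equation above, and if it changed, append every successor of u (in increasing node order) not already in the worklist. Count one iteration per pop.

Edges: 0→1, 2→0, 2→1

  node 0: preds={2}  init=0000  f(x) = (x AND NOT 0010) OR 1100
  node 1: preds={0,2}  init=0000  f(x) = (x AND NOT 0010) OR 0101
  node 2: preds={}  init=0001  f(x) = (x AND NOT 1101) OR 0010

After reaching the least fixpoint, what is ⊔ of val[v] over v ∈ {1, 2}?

1111

Iteration log — 5 steps:
  step 1. node 0  ⊔preds=0001  new=1101  old=0000  +wl: 
  step 2. node 1  ⊔preds=1101  new=1101  old=0000  +wl: 
  step 3. node 2  ⊔preds=0000  new=0011  old=0001  +wl: 0,1
  step 4. node 0  ⊔preds=0011  new=1101  stable
  step 5. node 1  ⊔preds=1111  new=1101  stable

Least fixpoint reached:
  node 0: 1101
  node 1: 1101
  node 2: 0011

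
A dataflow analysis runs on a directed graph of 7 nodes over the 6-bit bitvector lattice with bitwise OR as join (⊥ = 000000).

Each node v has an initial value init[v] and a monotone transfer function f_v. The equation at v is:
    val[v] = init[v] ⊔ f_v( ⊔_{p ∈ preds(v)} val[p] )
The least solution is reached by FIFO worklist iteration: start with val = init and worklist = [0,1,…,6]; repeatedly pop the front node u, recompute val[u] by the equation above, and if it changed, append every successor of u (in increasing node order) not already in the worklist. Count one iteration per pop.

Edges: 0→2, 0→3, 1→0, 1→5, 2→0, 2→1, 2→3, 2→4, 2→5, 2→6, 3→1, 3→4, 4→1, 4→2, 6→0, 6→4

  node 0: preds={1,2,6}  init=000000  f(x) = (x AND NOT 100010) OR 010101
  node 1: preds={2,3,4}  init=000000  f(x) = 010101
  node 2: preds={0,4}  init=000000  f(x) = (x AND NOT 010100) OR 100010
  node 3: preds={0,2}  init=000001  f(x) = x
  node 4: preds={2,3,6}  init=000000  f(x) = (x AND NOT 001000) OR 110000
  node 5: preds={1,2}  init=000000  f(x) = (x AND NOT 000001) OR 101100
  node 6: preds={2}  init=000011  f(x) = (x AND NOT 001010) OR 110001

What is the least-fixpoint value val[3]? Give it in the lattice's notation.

Worklist (11 pops):
  #1 pop 0: in=000011 → 010101 (was 000000); enqueue []
  #2 pop 1: in=000001 → 010101 (was 000000); enqueue [0]
  #3 pop 2: in=010101 → 100011 (was 000000); enqueue [1]
  #4 pop 3: in=110111 → 110111 (was 000001); enqueue []
  #5 pop 4: in=110111 → 110111 (was 000000); enqueue [2]
  #6 pop 5: in=110111 → 111110 (was 000000); enqueue []
  #7 pop 6: in=100011 → 110011 (was 000011); enqueue [4]
  #8 pop 0: in=110111 → 010101 (no change)
  #9 pop 1: in=110111 → 010101 (no change)
  #10 pop 2: in=110111 → 100011 (no change)
  #11 pop 4: in=110111 → 110111 (no change)

Fixpoint:
  val[0] = 010101
  val[1] = 010101
  val[2] = 100011
  val[3] = 110111
  val[4] = 110111
  val[5] = 111110
  val[6] = 110011

110111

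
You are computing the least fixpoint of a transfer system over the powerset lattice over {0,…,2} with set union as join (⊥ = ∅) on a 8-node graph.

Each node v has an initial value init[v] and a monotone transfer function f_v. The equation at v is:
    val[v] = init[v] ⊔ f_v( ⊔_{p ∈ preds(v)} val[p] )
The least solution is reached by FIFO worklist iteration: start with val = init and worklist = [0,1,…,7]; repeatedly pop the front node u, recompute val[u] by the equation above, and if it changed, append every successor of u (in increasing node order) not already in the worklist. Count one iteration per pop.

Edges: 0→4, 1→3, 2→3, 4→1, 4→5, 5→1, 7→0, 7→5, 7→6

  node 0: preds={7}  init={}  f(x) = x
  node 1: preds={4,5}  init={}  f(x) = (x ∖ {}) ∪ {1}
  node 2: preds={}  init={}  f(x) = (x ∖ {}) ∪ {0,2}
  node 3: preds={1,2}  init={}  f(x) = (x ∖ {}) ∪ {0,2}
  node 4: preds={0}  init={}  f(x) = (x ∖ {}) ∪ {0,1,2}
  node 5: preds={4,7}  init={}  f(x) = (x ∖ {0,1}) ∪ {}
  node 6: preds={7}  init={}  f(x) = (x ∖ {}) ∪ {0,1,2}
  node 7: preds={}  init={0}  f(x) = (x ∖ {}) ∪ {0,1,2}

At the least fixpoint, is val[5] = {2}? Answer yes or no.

yes

Trace (14 dequeues):
  [1] u=0 | in {0} | out {0} | prev {} | push {}
  [2] u=1 | in {} | out {1} | prev {} | push {}
  [3] u=2 | in {} | out {0,2} | prev {} | push {}
  [4] u=3 | in {0,1,2} | out {0,1,2} | prev {} | push {}
  [5] u=4 | in {0} | out {0,1,2} | prev {} | push {1}
  [6] u=5 | in {0,1,2} | out {2} | prev {} | push {}
  [7] u=6 | in {0} | out {0,1,2} | prev {} | push {}
  [8] u=7 | in {} | out {0,1,2} | prev {0} | push {0,5,6}
  [9] u=1 | in {0,1,2} | out {0,1,2} | prev {1} | push {3}
  [10] u=0 | in {0,1,2} | out {0,1,2} | prev {0} | push {4}
  [11] u=5 | in {0,1,2} | out {2} | ==
  [12] u=6 | in {0,1,2} | out {0,1,2} | ==
  [13] u=3 | in {0,1,2} | out {0,1,2} | ==
  [14] u=4 | in {0,1,2} | out {0,1,2} | ==

Converged values:
  [0] {0,1,2}
  [1] {0,1,2}
  [2] {0,2}
  [3] {0,1,2}
  [4] {0,1,2}
  [5] {2}
  [6] {0,1,2}
  [7] {0,1,2}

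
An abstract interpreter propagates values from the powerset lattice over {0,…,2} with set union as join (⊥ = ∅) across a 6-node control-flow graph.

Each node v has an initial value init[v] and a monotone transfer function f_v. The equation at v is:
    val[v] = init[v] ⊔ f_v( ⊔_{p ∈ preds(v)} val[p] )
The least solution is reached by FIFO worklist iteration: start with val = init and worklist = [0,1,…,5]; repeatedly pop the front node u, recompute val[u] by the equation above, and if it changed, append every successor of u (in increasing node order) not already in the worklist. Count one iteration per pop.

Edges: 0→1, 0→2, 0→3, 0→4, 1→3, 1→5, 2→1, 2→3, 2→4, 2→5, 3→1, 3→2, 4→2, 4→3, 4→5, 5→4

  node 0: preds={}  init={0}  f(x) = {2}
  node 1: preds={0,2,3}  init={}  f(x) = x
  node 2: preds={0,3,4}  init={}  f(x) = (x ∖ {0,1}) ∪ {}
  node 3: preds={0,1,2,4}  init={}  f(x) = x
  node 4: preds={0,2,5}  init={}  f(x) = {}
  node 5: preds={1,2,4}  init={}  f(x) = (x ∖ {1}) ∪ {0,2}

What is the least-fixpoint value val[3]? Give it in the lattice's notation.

{0,2}

Trace (9 dequeues):
  [1] u=0 | in {} | out {0,2} | prev {0} | push {}
  [2] u=1 | in {0,2} | out {0,2} | prev {} | push {}
  [3] u=2 | in {0,2} | out {2} | prev {} | push {1}
  [4] u=3 | in {0,2} | out {0,2} | prev {} | push {2}
  [5] u=4 | in {0,2} | out {} | ==
  [6] u=5 | in {0,2} | out {0,2} | prev {} | push {4}
  [7] u=1 | in {0,2} | out {0,2} | ==
  [8] u=2 | in {0,2} | out {2} | ==
  [9] u=4 | in {0,2} | out {} | ==

Converged values:
  [0] {0,2}
  [1] {0,2}
  [2] {2}
  [3] {0,2}
  [4] {}
  [5] {0,2}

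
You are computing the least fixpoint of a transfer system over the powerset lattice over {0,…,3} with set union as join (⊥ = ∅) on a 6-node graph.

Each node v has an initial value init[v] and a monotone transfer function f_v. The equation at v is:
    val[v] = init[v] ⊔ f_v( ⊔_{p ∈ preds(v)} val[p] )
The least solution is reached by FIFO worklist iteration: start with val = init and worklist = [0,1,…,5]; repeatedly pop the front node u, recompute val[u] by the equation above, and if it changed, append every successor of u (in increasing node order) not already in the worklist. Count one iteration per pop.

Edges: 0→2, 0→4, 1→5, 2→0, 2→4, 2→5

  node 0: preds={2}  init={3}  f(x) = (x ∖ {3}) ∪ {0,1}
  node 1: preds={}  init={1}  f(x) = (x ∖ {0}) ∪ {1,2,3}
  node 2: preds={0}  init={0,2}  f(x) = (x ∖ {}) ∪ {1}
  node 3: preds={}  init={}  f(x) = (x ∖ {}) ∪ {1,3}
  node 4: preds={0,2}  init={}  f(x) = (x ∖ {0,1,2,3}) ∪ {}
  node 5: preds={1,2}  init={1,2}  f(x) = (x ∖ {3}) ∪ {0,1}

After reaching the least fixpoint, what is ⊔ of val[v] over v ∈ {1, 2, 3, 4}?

Iteration log — 7 steps:
  step 1. node 0  ⊔preds={0,2}  new={0,1,2,3}  old={3}  +wl: 
  step 2. node 1  ⊔preds={}  new={1,2,3}  old={1}  +wl: 
  step 3. node 2  ⊔preds={0,1,2,3}  new={0,1,2,3}  old={0,2}  +wl: 0
  step 4. node 3  ⊔preds={}  new={1,3}  old={}  +wl: 
  step 5. node 4  ⊔preds={0,1,2,3}  new={}  stable
  step 6. node 5  ⊔preds={0,1,2,3}  new={0,1,2}  old={1,2}  +wl: 
  step 7. node 0  ⊔preds={0,1,2,3}  new={0,1,2,3}  stable

Least fixpoint reached:
  node 0: {0,1,2,3}
  node 1: {1,2,3}
  node 2: {0,1,2,3}
  node 3: {1,3}
  node 4: {}
  node 5: {0,1,2}

{0,1,2,3}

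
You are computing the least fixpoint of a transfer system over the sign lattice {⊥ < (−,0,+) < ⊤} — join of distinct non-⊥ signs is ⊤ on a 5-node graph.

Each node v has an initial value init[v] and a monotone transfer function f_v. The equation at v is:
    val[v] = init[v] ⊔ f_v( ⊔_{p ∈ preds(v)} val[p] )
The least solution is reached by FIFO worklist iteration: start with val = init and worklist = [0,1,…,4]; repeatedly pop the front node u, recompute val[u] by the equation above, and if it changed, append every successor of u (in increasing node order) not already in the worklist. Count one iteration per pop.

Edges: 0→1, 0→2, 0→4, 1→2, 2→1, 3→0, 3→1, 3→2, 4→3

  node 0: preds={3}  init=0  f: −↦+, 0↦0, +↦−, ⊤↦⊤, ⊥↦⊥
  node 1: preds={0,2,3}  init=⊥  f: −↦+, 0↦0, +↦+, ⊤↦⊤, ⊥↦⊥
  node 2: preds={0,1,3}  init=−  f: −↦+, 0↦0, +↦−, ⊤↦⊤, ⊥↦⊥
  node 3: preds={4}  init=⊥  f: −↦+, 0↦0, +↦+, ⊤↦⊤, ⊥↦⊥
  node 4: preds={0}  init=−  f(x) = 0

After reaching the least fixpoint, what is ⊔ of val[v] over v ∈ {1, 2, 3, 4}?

Iteration log — 13 steps:
  step 1. node 0  ⊔preds=⊥  new=0  stable
  step 2. node 1  ⊔preds=⊤  new=⊤  old=⊥  +wl: 
  step 3. node 2  ⊔preds=⊤  new=⊤  old=−  +wl: 1
  step 4. node 3  ⊔preds=−  new=+  old=⊥  +wl: 0,2
  step 5. node 4  ⊔preds=0  new=⊤  old=−  +wl: 3
  step 6. node 1  ⊔preds=⊤  new=⊤  stable
  step 7. node 0  ⊔preds=+  new=⊤  old=0  +wl: 1,4
  step 8. node 2  ⊔preds=⊤  new=⊤  stable
  step 9. node 3  ⊔preds=⊤  new=⊤  old=+  +wl: 0,2
  step 10. node 1  ⊔preds=⊤  new=⊤  stable
  step 11. node 4  ⊔preds=⊤  new=⊤  stable
  step 12. node 0  ⊔preds=⊤  new=⊤  stable
  step 13. node 2  ⊔preds=⊤  new=⊤  stable

Least fixpoint reached:
  node 0: ⊤
  node 1: ⊤
  node 2: ⊤
  node 3: ⊤
  node 4: ⊤

⊤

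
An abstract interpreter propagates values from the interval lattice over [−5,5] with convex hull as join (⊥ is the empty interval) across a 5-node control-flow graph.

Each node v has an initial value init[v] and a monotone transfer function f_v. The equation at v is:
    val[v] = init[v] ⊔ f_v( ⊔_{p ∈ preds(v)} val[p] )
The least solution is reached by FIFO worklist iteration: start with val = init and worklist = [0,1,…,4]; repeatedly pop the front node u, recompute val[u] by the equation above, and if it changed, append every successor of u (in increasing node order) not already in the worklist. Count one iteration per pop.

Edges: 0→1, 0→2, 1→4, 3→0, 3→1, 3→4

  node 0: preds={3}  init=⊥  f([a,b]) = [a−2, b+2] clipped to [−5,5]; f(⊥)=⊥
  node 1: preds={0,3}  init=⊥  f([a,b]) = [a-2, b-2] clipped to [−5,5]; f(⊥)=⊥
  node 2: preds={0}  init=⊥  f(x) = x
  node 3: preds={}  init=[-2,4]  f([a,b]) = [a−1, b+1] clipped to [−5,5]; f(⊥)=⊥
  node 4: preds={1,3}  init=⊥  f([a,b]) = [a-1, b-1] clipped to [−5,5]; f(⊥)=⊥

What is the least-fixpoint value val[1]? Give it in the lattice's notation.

Iteration log — 5 steps:
  step 1. node 0  ⊔preds=[-2,4]  new=[-4,5]  old=⊥  +wl: 
  step 2. node 1  ⊔preds=[-4,5]  new=[-5,3]  old=⊥  +wl: 
  step 3. node 2  ⊔preds=[-4,5]  new=[-4,5]  old=⊥  +wl: 
  step 4. node 3  ⊔preds=⊥  new=[-2,4]  stable
  step 5. node 4  ⊔preds=[-5,4]  new=[-5,3]  old=⊥  +wl: 

Least fixpoint reached:
  node 0: [-4,5]
  node 1: [-5,3]
  node 2: [-4,5]
  node 3: [-2,4]
  node 4: [-5,3]

[-5,3]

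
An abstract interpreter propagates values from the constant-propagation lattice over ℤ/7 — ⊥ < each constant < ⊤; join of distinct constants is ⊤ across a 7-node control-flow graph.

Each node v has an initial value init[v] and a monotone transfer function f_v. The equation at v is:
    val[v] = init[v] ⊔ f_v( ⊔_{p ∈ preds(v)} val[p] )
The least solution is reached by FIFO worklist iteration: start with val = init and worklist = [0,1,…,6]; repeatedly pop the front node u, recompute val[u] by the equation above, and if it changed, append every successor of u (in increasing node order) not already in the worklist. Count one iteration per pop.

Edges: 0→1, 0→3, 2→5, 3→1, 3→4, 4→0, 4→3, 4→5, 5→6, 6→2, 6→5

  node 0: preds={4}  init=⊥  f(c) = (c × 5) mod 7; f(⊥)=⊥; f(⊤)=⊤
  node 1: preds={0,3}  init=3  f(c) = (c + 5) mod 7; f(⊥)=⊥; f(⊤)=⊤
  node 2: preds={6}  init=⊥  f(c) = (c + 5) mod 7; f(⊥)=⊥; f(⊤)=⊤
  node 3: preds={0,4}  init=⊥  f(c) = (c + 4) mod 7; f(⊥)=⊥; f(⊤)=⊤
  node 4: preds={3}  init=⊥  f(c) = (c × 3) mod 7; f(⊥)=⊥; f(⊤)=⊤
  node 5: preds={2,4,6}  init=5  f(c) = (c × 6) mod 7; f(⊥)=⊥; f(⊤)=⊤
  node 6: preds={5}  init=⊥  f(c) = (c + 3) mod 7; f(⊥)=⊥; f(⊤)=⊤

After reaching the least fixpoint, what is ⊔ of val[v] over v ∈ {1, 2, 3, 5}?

⊤

Iteration log — 12 steps:
  step 1. node 0  ⊔preds=⊥  new=⊥  stable
  step 2. node 1  ⊔preds=⊥  new=3  stable
  step 3. node 2  ⊔preds=⊥  new=⊥  stable
  step 4. node 3  ⊔preds=⊥  new=⊥  stable
  step 5. node 4  ⊔preds=⊥  new=⊥  stable
  step 6. node 5  ⊔preds=⊥  new=5  stable
  step 7. node 6  ⊔preds=5  new=1  old=⊥  +wl: 2,5
  step 8. node 2  ⊔preds=1  new=6  old=⊥  +wl: 
  step 9. node 5  ⊔preds=⊤  new=⊤  old=5  +wl: 6
  step 10. node 6  ⊔preds=⊤  new=⊤  old=1  +wl: 2,5
  step 11. node 2  ⊔preds=⊤  new=⊤  old=6  +wl: 
  step 12. node 5  ⊔preds=⊤  new=⊤  stable

Least fixpoint reached:
  node 0: ⊥
  node 1: 3
  node 2: ⊤
  node 3: ⊥
  node 4: ⊥
  node 5: ⊤
  node 6: ⊤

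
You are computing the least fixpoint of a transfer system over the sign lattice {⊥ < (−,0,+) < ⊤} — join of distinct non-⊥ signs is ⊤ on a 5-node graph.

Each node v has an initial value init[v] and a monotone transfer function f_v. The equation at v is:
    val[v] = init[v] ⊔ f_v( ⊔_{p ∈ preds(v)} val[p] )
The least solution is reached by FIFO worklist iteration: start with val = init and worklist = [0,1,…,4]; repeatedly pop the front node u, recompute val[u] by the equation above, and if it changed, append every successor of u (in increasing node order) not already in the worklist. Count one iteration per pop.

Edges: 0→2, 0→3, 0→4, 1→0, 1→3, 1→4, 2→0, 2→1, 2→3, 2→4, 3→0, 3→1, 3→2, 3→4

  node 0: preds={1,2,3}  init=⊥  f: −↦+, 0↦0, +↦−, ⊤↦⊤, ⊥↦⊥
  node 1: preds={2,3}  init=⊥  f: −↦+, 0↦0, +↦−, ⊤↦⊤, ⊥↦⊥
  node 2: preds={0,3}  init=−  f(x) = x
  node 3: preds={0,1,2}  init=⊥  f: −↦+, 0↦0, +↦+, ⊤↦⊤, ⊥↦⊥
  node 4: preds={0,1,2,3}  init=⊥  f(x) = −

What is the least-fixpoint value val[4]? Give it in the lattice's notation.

−

Worklist (11 pops):
  #1 pop 0: in=− → + (was ⊥); enqueue []
  #2 pop 1: in=− → + (was ⊥); enqueue [0]
  #3 pop 2: in=+ → ⊤ (was −); enqueue [1]
  #4 pop 3: in=⊤ → ⊤ (was ⊥); enqueue [2]
  #5 pop 4: in=⊤ → − (was ⊥); enqueue []
  #6 pop 0: in=⊤ → ⊤ (was +); enqueue [3,4]
  #7 pop 1: in=⊤ → ⊤ (was +); enqueue [0]
  #8 pop 2: in=⊤ → ⊤ (no change)
  #9 pop 3: in=⊤ → ⊤ (no change)
  #10 pop 4: in=⊤ → − (no change)
  #11 pop 0: in=⊤ → ⊤ (no change)

Fixpoint:
  val[0] = ⊤
  val[1] = ⊤
  val[2] = ⊤
  val[3] = ⊤
  val[4] = −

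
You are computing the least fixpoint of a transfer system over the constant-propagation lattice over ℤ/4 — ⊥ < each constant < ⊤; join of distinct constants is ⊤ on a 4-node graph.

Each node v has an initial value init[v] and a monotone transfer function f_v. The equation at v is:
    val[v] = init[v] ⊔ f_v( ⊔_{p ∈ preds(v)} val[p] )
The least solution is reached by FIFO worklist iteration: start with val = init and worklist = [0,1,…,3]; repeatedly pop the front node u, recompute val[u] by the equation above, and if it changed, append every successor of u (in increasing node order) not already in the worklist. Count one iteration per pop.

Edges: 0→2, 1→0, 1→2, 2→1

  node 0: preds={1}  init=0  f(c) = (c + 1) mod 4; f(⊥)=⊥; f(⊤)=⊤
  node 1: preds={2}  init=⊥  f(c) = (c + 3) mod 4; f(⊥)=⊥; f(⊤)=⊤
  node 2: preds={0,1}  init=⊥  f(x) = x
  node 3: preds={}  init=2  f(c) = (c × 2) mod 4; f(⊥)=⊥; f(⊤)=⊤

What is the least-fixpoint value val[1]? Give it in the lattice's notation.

Iteration log — 10 steps:
  step 1. node 0  ⊔preds=⊥  new=0  stable
  step 2. node 1  ⊔preds=⊥  new=⊥  stable
  step 3. node 2  ⊔preds=0  new=0  old=⊥  +wl: 1
  step 4. node 3  ⊔preds=⊥  new=2  stable
  step 5. node 1  ⊔preds=0  new=3  old=⊥  +wl: 0,2
  step 6. node 0  ⊔preds=3  new=0  stable
  step 7. node 2  ⊔preds=⊤  new=⊤  old=0  +wl: 1
  step 8. node 1  ⊔preds=⊤  new=⊤  old=3  +wl: 0,2
  step 9. node 0  ⊔preds=⊤  new=⊤  old=0  +wl: 
  step 10. node 2  ⊔preds=⊤  new=⊤  stable

Least fixpoint reached:
  node 0: ⊤
  node 1: ⊤
  node 2: ⊤
  node 3: 2

⊤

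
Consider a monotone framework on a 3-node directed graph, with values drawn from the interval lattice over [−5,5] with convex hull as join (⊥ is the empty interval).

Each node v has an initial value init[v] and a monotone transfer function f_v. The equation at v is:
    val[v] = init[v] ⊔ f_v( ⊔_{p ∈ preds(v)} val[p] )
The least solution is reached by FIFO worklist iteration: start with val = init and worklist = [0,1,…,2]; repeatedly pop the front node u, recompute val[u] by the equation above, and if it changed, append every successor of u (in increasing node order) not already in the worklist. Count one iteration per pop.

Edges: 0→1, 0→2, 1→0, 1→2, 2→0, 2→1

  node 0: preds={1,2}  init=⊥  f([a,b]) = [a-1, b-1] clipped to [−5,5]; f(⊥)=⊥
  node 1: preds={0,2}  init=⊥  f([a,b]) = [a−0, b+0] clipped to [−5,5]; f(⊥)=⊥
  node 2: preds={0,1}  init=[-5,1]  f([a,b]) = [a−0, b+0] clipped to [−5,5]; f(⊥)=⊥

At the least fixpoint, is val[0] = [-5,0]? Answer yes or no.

Worklist (4 pops):
  #1 pop 0: in=[-5,1] → [-5,0] (was ⊥); enqueue []
  #2 pop 1: in=[-5,1] → [-5,1] (was ⊥); enqueue [0]
  #3 pop 2: in=[-5,1] → [-5,1] (no change)
  #4 pop 0: in=[-5,1] → [-5,0] (no change)

Fixpoint:
  val[0] = [-5,0]
  val[1] = [-5,1]
  val[2] = [-5,1]

yes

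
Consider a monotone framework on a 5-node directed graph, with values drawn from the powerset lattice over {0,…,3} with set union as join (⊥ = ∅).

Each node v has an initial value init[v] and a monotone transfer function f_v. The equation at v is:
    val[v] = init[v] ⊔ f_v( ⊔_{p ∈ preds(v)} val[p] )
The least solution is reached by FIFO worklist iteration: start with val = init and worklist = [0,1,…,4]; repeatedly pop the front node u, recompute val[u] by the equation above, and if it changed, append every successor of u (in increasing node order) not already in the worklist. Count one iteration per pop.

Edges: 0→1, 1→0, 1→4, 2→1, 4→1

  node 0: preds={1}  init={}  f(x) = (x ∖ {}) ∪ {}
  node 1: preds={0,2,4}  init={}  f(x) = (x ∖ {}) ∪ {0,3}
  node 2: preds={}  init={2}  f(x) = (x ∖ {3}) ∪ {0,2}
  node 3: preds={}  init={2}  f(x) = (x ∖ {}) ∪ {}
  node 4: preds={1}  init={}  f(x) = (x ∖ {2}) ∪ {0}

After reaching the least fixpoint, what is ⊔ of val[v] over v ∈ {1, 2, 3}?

{0,2,3}

Trace (7 dequeues):
  [1] u=0 | in {} | out {} | ==
  [2] u=1 | in {2} | out {0,2,3} | prev {} | push {0}
  [3] u=2 | in {} | out {0,2} | prev {2} | push {1}
  [4] u=3 | in {} | out {2} | ==
  [5] u=4 | in {0,2,3} | out {0,3} | prev {} | push {}
  [6] u=0 | in {0,2,3} | out {0,2,3} | prev {} | push {}
  [7] u=1 | in {0,2,3} | out {0,2,3} | ==

Converged values:
  [0] {0,2,3}
  [1] {0,2,3}
  [2] {0,2}
  [3] {2}
  [4] {0,3}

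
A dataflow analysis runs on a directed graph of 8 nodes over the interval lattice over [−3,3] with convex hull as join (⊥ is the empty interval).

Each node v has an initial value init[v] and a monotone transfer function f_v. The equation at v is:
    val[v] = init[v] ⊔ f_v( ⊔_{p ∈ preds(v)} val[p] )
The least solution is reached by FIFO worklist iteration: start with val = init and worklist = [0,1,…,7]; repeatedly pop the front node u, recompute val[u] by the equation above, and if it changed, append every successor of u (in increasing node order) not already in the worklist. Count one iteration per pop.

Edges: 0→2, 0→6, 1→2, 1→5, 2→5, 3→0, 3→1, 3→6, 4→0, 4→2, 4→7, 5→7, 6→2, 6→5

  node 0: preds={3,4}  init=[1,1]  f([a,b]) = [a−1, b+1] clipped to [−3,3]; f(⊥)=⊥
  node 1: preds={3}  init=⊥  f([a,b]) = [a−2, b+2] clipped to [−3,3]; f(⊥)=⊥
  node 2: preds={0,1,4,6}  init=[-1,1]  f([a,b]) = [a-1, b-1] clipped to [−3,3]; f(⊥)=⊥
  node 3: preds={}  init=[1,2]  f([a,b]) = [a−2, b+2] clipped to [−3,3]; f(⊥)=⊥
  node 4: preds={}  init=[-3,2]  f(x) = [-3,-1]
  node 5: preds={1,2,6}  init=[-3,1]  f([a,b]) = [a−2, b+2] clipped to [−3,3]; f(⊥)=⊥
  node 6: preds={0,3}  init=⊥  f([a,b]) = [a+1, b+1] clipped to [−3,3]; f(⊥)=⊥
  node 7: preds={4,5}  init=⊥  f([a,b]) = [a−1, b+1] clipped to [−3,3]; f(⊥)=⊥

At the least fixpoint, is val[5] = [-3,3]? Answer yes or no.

Worklist (10 pops):
  #1 pop 0: in=[-3,2] → [-3,3] (was [1,1]); enqueue []
  #2 pop 1: in=[1,2] → [-1,3] (was ⊥); enqueue []
  #3 pop 2: in=[-3,3] → [-3,2] (was [-1,1]); enqueue []
  #4 pop 3: in=⊥ → [1,2] (no change)
  #5 pop 4: in=⊥ → [-3,2] (no change)
  #6 pop 5: in=[-3,3] → [-3,3] (was [-3,1]); enqueue []
  #7 pop 6: in=[-3,3] → [-2,3] (was ⊥); enqueue [2,5]
  #8 pop 7: in=[-3,3] → [-3,3] (was ⊥); enqueue []
  #9 pop 2: in=[-3,3] → [-3,2] (no change)
  #10 pop 5: in=[-3,3] → [-3,3] (no change)

Fixpoint:
  val[0] = [-3,3]
  val[1] = [-1,3]
  val[2] = [-3,2]
  val[3] = [1,2]
  val[4] = [-3,2]
  val[5] = [-3,3]
  val[6] = [-2,3]
  val[7] = [-3,3]

yes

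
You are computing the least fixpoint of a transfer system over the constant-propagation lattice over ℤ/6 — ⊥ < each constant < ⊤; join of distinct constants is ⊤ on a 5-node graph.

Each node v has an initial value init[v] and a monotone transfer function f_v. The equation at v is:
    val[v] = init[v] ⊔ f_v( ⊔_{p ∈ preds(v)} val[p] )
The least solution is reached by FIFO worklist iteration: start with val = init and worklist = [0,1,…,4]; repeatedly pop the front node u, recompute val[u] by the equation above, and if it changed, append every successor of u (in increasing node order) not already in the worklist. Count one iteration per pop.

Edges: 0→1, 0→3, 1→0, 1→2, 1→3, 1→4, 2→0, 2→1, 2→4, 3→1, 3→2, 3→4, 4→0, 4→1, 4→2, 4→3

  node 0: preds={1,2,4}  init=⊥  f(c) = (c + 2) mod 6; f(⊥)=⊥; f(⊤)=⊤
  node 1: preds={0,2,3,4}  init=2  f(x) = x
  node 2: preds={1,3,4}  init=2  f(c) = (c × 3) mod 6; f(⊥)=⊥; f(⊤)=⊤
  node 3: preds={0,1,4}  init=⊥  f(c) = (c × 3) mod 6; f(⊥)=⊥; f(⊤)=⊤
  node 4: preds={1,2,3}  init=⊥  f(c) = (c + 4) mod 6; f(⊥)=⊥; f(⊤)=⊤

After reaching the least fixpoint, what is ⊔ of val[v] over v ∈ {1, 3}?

Iteration log — 9 steps:
  step 1. node 0  ⊔preds=2  new=4  old=⊥  +wl: 
  step 2. node 1  ⊔preds=⊤  new=⊤  old=2  +wl: 0
  step 3. node 2  ⊔preds=⊤  new=⊤  old=2  +wl: 1
  step 4. node 3  ⊔preds=⊤  new=⊤  old=⊥  +wl: 2
  step 5. node 4  ⊔preds=⊤  new=⊤  old=⊥  +wl: 3
  step 6. node 0  ⊔preds=⊤  new=⊤  old=4  +wl: 
  step 7. node 1  ⊔preds=⊤  new=⊤  stable
  step 8. node 2  ⊔preds=⊤  new=⊤  stable
  step 9. node 3  ⊔preds=⊤  new=⊤  stable

Least fixpoint reached:
  node 0: ⊤
  node 1: ⊤
  node 2: ⊤
  node 3: ⊤
  node 4: ⊤

⊤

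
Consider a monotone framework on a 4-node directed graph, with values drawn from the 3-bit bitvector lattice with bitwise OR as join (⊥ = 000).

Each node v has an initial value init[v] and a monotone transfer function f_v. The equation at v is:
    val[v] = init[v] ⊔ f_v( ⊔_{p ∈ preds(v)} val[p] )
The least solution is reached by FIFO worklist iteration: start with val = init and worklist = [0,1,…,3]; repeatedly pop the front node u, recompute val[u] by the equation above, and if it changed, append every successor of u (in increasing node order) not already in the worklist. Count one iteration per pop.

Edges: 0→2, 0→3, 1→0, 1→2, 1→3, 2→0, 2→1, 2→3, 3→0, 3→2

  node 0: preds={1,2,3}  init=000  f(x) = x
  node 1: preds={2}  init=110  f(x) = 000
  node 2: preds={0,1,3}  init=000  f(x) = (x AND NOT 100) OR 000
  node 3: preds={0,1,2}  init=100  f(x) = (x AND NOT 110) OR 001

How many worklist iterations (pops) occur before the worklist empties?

Worklist (10 pops):
  #1 pop 0: in=110 → 110 (was 000); enqueue []
  #2 pop 1: in=000 → 110 (no change)
  #3 pop 2: in=110 → 010 (was 000); enqueue [0,1]
  #4 pop 3: in=110 → 101 (was 100); enqueue [2]
  #5 pop 0: in=111 → 111 (was 110); enqueue [3]
  #6 pop 1: in=010 → 110 (no change)
  #7 pop 2: in=111 → 011 (was 010); enqueue [0,1]
  #8 pop 3: in=111 → 101 (no change)
  #9 pop 0: in=111 → 111 (no change)
  #10 pop 1: in=011 → 110 (no change)

Fixpoint:
  val[0] = 111
  val[1] = 110
  val[2] = 011
  val[3] = 101

10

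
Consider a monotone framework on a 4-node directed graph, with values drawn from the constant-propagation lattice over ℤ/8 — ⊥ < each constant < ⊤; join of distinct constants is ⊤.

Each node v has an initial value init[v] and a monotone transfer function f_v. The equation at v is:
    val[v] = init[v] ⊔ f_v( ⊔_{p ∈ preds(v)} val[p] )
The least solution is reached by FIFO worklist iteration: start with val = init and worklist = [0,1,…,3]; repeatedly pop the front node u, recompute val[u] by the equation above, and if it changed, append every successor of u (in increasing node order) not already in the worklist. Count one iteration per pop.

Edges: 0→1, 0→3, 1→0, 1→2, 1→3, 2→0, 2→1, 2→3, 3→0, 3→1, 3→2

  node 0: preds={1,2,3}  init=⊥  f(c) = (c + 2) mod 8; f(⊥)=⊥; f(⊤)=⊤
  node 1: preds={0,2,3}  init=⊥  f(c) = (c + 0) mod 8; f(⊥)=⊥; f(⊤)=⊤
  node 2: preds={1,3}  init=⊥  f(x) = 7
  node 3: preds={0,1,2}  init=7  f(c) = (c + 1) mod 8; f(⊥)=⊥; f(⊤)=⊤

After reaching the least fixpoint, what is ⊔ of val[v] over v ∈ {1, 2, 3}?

⊤

Trace (8 dequeues):
  [1] u=0 | in 7 | out 1 | prev ⊥ | push {}
  [2] u=1 | in ⊤ | out ⊤ | prev ⊥ | push {0}
  [3] u=2 | in ⊤ | out 7 | prev ⊥ | push {1}
  [4] u=3 | in ⊤ | out ⊤ | prev 7 | push {2}
  [5] u=0 | in ⊤ | out ⊤ | prev 1 | push {3}
  [6] u=1 | in ⊤ | out ⊤ | ==
  [7] u=2 | in ⊤ | out 7 | ==
  [8] u=3 | in ⊤ | out ⊤ | ==

Converged values:
  [0] ⊤
  [1] ⊤
  [2] 7
  [3] ⊤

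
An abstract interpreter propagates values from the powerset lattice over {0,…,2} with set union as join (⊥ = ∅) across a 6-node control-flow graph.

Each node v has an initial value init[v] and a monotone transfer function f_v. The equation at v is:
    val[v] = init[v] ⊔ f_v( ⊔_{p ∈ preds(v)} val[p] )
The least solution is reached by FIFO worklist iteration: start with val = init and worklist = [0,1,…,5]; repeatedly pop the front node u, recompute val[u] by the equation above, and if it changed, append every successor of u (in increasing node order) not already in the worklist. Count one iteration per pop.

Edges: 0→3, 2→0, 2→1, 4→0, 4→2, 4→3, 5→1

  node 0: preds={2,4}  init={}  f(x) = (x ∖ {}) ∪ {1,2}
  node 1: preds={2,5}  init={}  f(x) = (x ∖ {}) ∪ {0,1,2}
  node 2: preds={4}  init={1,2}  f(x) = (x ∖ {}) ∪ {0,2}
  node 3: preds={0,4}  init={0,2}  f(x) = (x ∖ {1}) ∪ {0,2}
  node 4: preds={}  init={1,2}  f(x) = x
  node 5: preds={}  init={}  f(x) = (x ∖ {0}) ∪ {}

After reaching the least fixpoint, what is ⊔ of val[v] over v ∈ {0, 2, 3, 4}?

Worklist (9 pops):
  #1 pop 0: in={1,2} → {1,2} (was {}); enqueue []
  #2 pop 1: in={1,2} → {0,1,2} (was {}); enqueue []
  #3 pop 2: in={1,2} → {0,1,2} (was {1,2}); enqueue [0,1]
  #4 pop 3: in={1,2} → {0,2} (no change)
  #5 pop 4: in={} → {1,2} (no change)
  #6 pop 5: in={} → {} (no change)
  #7 pop 0: in={0,1,2} → {0,1,2} (was {1,2}); enqueue [3]
  #8 pop 1: in={0,1,2} → {0,1,2} (no change)
  #9 pop 3: in={0,1,2} → {0,2} (no change)

Fixpoint:
  val[0] = {0,1,2}
  val[1] = {0,1,2}
  val[2] = {0,1,2}
  val[3] = {0,2}
  val[4] = {1,2}
  val[5] = {}

{0,1,2}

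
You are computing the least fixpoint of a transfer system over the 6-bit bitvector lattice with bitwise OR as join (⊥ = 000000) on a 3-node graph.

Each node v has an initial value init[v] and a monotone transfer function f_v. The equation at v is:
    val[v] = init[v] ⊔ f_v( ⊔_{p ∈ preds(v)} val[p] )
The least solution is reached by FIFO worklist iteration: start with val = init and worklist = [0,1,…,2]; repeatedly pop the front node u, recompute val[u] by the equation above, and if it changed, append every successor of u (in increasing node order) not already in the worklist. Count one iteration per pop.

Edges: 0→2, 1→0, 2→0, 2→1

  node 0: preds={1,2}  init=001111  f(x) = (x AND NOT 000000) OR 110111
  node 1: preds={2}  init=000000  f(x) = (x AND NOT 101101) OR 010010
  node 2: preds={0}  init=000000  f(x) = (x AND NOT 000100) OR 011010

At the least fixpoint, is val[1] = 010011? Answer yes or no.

Trace (5 dequeues):
  [1] u=0 | in 000000 | out 111111 | prev 001111 | push {}
  [2] u=1 | in 000000 | out 010010 | prev 000000 | push {0}
  [3] u=2 | in 111111 | out 111011 | prev 000000 | push {1}
  [4] u=0 | in 111011 | out 111111 | ==
  [5] u=1 | in 111011 | out 010010 | ==

Converged values:
  [0] 111111
  [1] 010010
  [2] 111011

no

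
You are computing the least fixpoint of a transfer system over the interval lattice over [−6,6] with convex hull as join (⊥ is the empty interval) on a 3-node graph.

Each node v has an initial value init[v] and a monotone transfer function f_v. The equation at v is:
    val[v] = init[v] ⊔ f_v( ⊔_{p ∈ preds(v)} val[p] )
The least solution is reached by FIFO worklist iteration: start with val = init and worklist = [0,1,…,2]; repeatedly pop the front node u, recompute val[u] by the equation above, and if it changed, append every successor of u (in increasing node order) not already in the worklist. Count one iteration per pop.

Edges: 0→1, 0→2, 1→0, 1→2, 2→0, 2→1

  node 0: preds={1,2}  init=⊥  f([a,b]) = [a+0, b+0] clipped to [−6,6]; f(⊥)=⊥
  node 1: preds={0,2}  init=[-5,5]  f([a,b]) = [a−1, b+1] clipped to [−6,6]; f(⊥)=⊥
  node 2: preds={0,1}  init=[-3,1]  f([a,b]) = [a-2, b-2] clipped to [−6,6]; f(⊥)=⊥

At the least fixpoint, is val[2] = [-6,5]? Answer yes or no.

Iteration log — 6 steps:
  step 1. node 0  ⊔preds=[-5,5]  new=[-5,5]  old=⊥  +wl: 
  step 2. node 1  ⊔preds=[-5,5]  new=[-6,6]  old=[-5,5]  +wl: 0
  step 3. node 2  ⊔preds=[-6,6]  new=[-6,4]  old=[-3,1]  +wl: 1
  step 4. node 0  ⊔preds=[-6,6]  new=[-6,6]  old=[-5,5]  +wl: 2
  step 5. node 1  ⊔preds=[-6,6]  new=[-6,6]  stable
  step 6. node 2  ⊔preds=[-6,6]  new=[-6,4]  stable

Least fixpoint reached:
  node 0: [-6,6]
  node 1: [-6,6]
  node 2: [-6,4]

no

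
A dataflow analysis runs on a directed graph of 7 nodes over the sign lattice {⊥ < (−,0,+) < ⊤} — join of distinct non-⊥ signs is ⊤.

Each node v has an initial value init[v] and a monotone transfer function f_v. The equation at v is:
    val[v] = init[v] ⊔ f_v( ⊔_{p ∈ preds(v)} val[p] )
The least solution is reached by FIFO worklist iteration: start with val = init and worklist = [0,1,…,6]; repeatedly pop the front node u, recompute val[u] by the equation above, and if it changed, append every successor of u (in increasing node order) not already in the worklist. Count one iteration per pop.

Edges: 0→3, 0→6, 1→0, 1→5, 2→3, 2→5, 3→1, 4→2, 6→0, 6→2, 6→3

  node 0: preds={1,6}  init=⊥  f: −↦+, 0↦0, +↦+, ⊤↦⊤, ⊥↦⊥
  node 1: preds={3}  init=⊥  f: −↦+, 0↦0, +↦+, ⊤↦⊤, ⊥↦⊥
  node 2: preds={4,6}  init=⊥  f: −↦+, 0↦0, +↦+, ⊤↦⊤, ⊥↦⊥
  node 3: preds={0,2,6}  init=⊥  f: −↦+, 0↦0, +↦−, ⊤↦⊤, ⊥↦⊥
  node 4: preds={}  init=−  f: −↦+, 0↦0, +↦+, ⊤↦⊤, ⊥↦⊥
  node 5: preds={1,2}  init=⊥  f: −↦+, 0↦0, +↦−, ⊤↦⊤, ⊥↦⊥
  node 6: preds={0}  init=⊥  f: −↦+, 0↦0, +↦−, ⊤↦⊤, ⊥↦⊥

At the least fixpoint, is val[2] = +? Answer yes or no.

no

Iteration log — 21 steps:
  step 1. node 0  ⊔preds=⊥  new=⊥  stable
  step 2. node 1  ⊔preds=⊥  new=⊥  stable
  step 3. node 2  ⊔preds=−  new=+  old=⊥  +wl: 
  step 4. node 3  ⊔preds=+  new=−  old=⊥  +wl: 1
  step 5. node 4  ⊔preds=⊥  new=−  stable
  step 6. node 5  ⊔preds=+  new=−  old=⊥  +wl: 
  step 7. node 6  ⊔preds=⊥  new=⊥  stable
  step 8. node 1  ⊔preds=−  new=+  old=⊥  +wl: 0,5
  step 9. node 0  ⊔preds=+  new=+  old=⊥  +wl: 3,6
  step 10. node 5  ⊔preds=+  new=−  stable
  step 11. node 3  ⊔preds=+  new=−  stable
  step 12. node 6  ⊔preds=+  new=−  old=⊥  +wl: 0,2,3
  step 13. node 0  ⊔preds=⊤  new=⊤  old=+  +wl: 6
  step 14. node 2  ⊔preds=−  new=+  stable
  step 15. node 3  ⊔preds=⊤  new=⊤  old=−  +wl: 1
  step 16. node 6  ⊔preds=⊤  new=⊤  old=−  +wl: 0,2,3
  step 17. node 1  ⊔preds=⊤  new=⊤  old=+  +wl: 5
  step 18. node 0  ⊔preds=⊤  new=⊤  stable
  step 19. node 2  ⊔preds=⊤  new=⊤  old=+  +wl: 
  step 20. node 3  ⊔preds=⊤  new=⊤  stable
  step 21. node 5  ⊔preds=⊤  new=⊤  old=−  +wl: 

Least fixpoint reached:
  node 0: ⊤
  node 1: ⊤
  node 2: ⊤
  node 3: ⊤
  node 4: −
  node 5: ⊤
  node 6: ⊤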